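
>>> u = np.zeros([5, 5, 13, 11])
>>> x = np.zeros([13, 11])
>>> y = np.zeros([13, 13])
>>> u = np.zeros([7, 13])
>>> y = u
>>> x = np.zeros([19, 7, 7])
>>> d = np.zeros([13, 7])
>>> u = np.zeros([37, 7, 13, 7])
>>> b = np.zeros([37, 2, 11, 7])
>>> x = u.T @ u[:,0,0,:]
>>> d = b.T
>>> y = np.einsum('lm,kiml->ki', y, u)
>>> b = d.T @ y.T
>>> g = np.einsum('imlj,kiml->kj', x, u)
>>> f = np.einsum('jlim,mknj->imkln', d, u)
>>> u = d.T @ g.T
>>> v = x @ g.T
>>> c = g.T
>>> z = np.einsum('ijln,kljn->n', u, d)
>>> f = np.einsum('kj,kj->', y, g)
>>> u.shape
(37, 2, 11, 37)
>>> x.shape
(7, 13, 7, 7)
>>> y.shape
(37, 7)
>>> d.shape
(7, 11, 2, 37)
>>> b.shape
(37, 2, 11, 37)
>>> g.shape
(37, 7)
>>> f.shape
()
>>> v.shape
(7, 13, 7, 37)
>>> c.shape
(7, 37)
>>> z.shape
(37,)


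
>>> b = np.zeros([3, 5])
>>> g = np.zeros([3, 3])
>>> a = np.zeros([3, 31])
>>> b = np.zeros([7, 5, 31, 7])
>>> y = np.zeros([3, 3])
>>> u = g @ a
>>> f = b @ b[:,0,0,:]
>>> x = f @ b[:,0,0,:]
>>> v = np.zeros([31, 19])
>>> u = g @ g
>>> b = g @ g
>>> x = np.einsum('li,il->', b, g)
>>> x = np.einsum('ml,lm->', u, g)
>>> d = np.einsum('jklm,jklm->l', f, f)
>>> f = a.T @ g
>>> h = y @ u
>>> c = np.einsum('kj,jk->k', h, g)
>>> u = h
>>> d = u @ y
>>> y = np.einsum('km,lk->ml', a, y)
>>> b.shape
(3, 3)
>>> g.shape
(3, 3)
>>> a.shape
(3, 31)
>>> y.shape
(31, 3)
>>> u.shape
(3, 3)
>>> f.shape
(31, 3)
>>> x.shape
()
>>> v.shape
(31, 19)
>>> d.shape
(3, 3)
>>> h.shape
(3, 3)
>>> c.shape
(3,)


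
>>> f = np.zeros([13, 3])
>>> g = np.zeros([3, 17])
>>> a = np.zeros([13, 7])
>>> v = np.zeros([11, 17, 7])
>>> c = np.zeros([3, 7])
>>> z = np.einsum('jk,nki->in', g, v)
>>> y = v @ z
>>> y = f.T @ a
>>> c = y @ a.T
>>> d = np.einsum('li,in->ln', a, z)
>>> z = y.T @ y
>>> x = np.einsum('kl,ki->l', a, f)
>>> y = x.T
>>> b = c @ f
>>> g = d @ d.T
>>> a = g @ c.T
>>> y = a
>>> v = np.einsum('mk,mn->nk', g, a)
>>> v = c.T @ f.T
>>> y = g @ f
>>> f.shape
(13, 3)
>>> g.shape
(13, 13)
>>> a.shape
(13, 3)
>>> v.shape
(13, 13)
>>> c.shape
(3, 13)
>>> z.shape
(7, 7)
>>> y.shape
(13, 3)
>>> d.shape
(13, 11)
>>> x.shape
(7,)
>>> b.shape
(3, 3)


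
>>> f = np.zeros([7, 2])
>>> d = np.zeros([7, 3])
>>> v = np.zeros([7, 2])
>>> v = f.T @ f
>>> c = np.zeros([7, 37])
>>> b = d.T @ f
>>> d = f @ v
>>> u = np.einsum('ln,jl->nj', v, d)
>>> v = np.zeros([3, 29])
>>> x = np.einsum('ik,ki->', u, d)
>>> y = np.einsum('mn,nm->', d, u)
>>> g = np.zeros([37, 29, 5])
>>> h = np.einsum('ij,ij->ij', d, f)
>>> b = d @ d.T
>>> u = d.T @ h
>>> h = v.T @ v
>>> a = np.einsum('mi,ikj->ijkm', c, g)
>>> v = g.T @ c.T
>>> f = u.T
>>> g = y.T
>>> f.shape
(2, 2)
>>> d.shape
(7, 2)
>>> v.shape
(5, 29, 7)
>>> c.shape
(7, 37)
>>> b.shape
(7, 7)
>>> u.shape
(2, 2)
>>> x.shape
()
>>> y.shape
()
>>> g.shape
()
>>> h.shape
(29, 29)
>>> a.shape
(37, 5, 29, 7)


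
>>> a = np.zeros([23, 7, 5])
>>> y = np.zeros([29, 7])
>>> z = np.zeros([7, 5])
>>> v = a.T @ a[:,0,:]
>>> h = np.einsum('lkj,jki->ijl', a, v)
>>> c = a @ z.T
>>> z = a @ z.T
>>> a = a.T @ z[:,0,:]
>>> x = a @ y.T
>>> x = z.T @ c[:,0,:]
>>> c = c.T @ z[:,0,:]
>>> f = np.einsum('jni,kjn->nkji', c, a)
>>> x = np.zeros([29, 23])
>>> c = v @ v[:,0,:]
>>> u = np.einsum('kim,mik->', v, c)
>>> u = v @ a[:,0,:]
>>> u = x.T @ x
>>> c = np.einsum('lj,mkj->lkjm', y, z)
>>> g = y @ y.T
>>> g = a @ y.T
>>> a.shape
(5, 7, 7)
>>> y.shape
(29, 7)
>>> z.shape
(23, 7, 7)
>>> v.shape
(5, 7, 5)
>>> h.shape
(5, 5, 23)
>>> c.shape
(29, 7, 7, 23)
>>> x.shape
(29, 23)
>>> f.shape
(7, 5, 7, 7)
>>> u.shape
(23, 23)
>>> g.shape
(5, 7, 29)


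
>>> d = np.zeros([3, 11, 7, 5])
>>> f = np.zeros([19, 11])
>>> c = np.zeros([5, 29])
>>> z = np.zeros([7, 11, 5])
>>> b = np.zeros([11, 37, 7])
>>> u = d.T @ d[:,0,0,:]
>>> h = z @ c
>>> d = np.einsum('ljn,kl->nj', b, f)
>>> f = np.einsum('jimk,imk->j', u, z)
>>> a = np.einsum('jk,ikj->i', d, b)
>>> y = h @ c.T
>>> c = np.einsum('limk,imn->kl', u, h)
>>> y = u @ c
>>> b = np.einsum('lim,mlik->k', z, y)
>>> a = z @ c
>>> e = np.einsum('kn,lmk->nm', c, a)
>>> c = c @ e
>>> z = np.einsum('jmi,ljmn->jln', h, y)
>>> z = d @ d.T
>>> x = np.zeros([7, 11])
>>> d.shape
(7, 37)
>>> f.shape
(5,)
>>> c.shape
(5, 11)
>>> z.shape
(7, 7)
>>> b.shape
(5,)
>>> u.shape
(5, 7, 11, 5)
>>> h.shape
(7, 11, 29)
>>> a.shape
(7, 11, 5)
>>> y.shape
(5, 7, 11, 5)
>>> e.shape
(5, 11)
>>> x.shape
(7, 11)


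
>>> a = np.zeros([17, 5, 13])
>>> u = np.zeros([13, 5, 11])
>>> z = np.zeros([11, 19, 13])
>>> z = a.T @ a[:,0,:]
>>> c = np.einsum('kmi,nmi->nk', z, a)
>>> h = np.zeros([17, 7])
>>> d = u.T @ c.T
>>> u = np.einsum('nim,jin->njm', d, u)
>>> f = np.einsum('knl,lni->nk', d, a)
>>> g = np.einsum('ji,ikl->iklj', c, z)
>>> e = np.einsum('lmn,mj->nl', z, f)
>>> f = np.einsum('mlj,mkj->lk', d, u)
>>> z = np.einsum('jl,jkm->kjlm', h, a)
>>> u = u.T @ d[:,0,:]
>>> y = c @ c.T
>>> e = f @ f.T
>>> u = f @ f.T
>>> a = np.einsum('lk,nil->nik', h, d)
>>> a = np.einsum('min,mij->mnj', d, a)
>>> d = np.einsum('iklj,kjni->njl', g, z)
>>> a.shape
(11, 17, 7)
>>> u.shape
(5, 5)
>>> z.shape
(5, 17, 7, 13)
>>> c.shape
(17, 13)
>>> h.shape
(17, 7)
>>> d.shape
(7, 17, 13)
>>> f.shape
(5, 13)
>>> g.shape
(13, 5, 13, 17)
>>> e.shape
(5, 5)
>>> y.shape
(17, 17)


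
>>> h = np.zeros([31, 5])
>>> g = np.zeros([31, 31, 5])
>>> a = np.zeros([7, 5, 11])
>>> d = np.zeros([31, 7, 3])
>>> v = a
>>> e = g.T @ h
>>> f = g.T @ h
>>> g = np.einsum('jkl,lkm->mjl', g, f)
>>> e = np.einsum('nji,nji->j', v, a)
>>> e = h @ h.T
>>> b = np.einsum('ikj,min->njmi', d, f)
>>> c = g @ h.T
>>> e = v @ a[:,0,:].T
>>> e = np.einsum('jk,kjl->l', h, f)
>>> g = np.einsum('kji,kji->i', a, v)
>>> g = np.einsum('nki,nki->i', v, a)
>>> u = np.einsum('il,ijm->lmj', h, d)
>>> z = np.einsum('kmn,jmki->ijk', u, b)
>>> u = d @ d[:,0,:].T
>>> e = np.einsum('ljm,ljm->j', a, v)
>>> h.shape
(31, 5)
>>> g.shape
(11,)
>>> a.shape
(7, 5, 11)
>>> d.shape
(31, 7, 3)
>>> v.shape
(7, 5, 11)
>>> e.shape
(5,)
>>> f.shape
(5, 31, 5)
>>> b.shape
(5, 3, 5, 31)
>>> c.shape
(5, 31, 31)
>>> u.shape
(31, 7, 31)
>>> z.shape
(31, 5, 5)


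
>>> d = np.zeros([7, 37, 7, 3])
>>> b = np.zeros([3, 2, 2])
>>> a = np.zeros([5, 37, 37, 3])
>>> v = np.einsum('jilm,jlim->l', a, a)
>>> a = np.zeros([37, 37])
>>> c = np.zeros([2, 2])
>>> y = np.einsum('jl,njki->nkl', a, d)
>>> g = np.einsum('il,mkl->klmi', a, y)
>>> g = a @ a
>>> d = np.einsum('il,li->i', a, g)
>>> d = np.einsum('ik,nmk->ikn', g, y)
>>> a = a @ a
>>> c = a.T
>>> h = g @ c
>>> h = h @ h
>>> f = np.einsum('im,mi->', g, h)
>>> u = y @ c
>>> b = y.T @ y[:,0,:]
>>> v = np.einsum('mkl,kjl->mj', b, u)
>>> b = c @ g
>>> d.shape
(37, 37, 7)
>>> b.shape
(37, 37)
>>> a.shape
(37, 37)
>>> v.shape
(37, 7)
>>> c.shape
(37, 37)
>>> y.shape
(7, 7, 37)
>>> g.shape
(37, 37)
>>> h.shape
(37, 37)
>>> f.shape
()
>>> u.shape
(7, 7, 37)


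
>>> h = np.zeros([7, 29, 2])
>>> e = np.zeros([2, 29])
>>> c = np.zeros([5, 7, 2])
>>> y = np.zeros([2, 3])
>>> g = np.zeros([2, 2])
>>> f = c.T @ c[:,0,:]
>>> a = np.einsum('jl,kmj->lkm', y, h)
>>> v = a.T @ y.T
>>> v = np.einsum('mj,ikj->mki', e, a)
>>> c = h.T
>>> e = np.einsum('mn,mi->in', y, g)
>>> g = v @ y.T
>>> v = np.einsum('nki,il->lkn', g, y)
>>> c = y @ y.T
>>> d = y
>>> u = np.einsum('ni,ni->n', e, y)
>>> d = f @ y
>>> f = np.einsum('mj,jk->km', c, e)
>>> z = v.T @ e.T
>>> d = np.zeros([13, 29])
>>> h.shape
(7, 29, 2)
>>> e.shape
(2, 3)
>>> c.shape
(2, 2)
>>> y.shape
(2, 3)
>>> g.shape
(2, 7, 2)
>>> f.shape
(3, 2)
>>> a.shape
(3, 7, 29)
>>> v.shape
(3, 7, 2)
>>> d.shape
(13, 29)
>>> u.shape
(2,)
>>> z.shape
(2, 7, 2)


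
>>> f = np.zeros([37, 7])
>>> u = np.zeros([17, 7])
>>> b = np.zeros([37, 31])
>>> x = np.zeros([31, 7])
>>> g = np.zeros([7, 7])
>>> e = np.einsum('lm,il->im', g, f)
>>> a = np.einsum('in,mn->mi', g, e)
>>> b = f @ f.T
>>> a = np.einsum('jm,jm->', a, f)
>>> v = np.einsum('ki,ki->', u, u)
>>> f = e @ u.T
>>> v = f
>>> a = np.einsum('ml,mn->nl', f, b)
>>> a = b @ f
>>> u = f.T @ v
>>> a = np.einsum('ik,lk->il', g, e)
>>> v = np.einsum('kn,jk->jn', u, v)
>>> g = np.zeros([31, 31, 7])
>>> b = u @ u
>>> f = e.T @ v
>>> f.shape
(7, 17)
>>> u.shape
(17, 17)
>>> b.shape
(17, 17)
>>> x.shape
(31, 7)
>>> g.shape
(31, 31, 7)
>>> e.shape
(37, 7)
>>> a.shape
(7, 37)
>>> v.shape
(37, 17)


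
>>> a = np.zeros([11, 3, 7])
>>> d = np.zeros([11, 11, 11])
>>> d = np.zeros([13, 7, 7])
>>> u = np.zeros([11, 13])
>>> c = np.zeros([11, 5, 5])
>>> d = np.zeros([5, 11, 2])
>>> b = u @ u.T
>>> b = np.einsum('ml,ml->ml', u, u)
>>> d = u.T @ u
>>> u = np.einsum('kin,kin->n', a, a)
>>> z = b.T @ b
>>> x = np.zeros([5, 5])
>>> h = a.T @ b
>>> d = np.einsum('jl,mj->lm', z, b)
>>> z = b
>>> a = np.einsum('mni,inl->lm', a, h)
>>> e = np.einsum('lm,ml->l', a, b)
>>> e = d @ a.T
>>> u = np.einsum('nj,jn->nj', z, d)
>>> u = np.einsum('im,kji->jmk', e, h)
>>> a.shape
(13, 11)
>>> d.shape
(13, 11)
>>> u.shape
(3, 13, 7)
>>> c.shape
(11, 5, 5)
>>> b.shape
(11, 13)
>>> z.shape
(11, 13)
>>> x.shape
(5, 5)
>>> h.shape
(7, 3, 13)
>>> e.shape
(13, 13)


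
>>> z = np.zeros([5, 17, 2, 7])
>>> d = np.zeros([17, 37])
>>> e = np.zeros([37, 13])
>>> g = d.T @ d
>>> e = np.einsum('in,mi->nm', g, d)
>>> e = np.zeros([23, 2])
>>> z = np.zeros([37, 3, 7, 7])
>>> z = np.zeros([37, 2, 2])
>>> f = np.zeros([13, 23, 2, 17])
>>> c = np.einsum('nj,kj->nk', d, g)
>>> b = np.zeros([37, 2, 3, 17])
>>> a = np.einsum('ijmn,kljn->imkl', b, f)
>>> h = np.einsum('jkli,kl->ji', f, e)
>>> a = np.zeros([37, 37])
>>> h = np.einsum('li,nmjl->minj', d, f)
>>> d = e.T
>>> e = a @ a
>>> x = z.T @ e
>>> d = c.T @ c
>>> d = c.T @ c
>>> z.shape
(37, 2, 2)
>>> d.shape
(37, 37)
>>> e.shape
(37, 37)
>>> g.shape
(37, 37)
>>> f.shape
(13, 23, 2, 17)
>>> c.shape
(17, 37)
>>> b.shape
(37, 2, 3, 17)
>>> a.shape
(37, 37)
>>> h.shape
(23, 37, 13, 2)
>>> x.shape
(2, 2, 37)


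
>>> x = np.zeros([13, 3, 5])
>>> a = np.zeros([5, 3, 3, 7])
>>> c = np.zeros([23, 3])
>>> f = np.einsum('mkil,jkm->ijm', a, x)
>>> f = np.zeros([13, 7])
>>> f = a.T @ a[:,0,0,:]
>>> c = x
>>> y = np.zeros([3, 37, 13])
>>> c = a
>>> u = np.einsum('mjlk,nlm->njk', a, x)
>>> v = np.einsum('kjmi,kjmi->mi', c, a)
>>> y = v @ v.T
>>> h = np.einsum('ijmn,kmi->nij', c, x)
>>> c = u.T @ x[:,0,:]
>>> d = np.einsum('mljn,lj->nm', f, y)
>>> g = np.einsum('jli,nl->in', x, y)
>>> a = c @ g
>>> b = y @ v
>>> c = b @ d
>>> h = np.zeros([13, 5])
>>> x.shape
(13, 3, 5)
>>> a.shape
(7, 3, 3)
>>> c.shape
(3, 7)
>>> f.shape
(7, 3, 3, 7)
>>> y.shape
(3, 3)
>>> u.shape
(13, 3, 7)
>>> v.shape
(3, 7)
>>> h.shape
(13, 5)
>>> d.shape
(7, 7)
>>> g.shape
(5, 3)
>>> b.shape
(3, 7)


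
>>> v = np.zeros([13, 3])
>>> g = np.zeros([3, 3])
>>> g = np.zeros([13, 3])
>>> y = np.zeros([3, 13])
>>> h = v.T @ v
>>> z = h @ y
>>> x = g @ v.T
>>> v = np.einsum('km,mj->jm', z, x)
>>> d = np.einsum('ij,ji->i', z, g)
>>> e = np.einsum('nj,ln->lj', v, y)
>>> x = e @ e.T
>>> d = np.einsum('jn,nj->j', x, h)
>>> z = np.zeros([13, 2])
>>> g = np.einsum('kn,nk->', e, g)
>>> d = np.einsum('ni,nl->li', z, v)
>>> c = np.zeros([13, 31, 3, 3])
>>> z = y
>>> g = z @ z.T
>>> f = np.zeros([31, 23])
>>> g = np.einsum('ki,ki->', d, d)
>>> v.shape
(13, 13)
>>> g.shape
()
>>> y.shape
(3, 13)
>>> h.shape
(3, 3)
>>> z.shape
(3, 13)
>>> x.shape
(3, 3)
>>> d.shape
(13, 2)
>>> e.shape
(3, 13)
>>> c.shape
(13, 31, 3, 3)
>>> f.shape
(31, 23)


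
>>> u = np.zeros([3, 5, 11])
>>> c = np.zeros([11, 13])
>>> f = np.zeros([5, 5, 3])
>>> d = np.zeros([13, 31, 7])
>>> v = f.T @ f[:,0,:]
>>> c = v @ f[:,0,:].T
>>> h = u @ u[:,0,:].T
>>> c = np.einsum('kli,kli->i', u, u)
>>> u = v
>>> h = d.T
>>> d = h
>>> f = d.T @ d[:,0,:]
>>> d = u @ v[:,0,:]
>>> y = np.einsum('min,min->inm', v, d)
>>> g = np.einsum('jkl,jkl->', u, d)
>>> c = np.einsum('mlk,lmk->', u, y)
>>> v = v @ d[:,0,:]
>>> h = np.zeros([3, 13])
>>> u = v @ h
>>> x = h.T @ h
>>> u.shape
(3, 5, 13)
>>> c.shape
()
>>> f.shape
(13, 31, 13)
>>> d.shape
(3, 5, 3)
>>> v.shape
(3, 5, 3)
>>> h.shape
(3, 13)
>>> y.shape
(5, 3, 3)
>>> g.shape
()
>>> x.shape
(13, 13)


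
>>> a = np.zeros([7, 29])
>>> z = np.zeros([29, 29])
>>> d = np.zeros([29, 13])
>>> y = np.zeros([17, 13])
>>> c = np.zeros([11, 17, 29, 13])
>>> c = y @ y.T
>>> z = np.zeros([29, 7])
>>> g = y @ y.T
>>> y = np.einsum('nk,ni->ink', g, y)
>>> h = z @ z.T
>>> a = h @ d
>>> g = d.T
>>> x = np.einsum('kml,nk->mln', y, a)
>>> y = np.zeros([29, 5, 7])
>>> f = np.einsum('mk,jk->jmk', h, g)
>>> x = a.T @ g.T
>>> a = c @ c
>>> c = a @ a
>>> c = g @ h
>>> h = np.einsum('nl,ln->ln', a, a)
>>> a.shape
(17, 17)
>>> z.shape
(29, 7)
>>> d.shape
(29, 13)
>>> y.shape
(29, 5, 7)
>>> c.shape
(13, 29)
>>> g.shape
(13, 29)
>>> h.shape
(17, 17)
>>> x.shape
(13, 13)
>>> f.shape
(13, 29, 29)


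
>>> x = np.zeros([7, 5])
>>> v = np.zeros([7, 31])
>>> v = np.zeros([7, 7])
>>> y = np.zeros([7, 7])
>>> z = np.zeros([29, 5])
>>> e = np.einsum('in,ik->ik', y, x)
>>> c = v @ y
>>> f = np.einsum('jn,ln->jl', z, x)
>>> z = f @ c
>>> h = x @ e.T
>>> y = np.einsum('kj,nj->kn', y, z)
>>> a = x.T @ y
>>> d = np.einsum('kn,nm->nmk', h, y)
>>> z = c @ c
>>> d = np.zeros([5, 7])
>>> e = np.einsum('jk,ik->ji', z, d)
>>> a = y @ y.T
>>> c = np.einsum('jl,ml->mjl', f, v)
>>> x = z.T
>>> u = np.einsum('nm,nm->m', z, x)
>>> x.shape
(7, 7)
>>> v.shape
(7, 7)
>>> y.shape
(7, 29)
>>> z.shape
(7, 7)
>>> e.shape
(7, 5)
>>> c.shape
(7, 29, 7)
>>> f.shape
(29, 7)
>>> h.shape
(7, 7)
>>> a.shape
(7, 7)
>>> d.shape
(5, 7)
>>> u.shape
(7,)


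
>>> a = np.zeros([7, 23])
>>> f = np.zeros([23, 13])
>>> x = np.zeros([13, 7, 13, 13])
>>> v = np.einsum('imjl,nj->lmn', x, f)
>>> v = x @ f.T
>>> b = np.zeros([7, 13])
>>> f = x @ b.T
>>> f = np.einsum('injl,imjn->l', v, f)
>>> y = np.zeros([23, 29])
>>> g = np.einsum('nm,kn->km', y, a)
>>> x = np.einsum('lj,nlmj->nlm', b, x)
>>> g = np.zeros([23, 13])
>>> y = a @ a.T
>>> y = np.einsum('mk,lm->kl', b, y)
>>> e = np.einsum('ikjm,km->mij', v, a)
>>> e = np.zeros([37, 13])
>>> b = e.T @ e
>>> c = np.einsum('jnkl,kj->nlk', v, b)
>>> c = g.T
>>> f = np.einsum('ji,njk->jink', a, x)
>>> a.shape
(7, 23)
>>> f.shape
(7, 23, 13, 13)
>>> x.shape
(13, 7, 13)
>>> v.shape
(13, 7, 13, 23)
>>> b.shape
(13, 13)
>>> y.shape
(13, 7)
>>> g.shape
(23, 13)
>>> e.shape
(37, 13)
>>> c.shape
(13, 23)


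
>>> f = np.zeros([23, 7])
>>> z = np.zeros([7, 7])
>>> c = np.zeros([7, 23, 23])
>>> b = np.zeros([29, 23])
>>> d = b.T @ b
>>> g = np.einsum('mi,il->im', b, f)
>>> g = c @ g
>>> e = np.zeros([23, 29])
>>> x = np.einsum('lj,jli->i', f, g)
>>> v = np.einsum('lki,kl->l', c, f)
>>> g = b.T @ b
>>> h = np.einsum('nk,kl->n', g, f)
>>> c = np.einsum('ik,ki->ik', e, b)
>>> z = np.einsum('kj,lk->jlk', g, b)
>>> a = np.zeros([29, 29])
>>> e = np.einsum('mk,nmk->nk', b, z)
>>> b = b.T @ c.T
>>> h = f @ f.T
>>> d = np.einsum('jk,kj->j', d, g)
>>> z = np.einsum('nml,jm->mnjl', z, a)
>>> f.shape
(23, 7)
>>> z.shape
(29, 23, 29, 23)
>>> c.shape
(23, 29)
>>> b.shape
(23, 23)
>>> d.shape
(23,)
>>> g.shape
(23, 23)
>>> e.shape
(23, 23)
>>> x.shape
(29,)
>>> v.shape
(7,)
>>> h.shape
(23, 23)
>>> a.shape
(29, 29)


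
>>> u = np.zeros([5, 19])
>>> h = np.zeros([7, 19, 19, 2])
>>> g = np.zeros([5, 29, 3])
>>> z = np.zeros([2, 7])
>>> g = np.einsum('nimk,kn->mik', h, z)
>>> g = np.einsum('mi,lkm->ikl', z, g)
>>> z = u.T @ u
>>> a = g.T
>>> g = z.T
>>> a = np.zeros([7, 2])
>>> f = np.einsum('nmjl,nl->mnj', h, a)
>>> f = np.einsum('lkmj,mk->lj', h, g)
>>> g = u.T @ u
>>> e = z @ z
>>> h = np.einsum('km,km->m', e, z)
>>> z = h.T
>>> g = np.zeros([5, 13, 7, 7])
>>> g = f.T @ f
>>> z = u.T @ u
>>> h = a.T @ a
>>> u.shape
(5, 19)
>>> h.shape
(2, 2)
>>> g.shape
(2, 2)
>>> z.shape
(19, 19)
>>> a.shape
(7, 2)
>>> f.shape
(7, 2)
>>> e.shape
(19, 19)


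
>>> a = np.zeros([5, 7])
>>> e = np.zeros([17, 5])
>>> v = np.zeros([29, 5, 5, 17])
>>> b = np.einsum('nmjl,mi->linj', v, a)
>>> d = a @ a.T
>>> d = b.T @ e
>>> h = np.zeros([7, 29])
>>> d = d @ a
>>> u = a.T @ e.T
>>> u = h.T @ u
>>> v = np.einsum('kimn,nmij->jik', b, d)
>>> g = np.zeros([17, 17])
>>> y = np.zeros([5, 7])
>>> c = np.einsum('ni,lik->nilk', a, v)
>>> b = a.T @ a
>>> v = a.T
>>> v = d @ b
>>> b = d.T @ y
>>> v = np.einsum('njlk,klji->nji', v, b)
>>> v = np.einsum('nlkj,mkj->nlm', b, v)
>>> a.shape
(5, 7)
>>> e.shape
(17, 5)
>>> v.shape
(7, 7, 5)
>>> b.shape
(7, 7, 29, 7)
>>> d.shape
(5, 29, 7, 7)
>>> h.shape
(7, 29)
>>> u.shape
(29, 17)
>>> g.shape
(17, 17)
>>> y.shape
(5, 7)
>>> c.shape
(5, 7, 7, 17)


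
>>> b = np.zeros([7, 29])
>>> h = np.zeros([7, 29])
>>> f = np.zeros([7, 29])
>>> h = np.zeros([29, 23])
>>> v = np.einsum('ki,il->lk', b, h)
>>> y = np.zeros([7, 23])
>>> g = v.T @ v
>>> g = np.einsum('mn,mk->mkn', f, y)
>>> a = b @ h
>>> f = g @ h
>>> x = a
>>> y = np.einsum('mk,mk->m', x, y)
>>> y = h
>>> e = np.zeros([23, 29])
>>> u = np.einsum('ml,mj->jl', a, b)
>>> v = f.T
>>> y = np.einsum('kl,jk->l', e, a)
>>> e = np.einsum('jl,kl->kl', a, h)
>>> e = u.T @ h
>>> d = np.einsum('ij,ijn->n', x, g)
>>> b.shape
(7, 29)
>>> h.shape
(29, 23)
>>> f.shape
(7, 23, 23)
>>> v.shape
(23, 23, 7)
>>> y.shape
(29,)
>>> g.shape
(7, 23, 29)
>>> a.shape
(7, 23)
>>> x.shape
(7, 23)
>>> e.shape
(23, 23)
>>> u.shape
(29, 23)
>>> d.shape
(29,)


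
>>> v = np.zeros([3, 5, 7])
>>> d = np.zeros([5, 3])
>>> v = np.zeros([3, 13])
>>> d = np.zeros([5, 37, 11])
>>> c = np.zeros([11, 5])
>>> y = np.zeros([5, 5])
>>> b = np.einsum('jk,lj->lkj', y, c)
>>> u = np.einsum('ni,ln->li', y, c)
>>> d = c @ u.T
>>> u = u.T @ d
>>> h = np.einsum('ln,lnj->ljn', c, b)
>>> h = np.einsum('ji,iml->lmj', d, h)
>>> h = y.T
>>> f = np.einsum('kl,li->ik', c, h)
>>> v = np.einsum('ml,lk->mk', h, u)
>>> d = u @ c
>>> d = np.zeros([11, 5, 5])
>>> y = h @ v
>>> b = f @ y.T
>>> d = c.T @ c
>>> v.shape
(5, 11)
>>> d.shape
(5, 5)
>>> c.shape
(11, 5)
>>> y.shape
(5, 11)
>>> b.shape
(5, 5)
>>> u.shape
(5, 11)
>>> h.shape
(5, 5)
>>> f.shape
(5, 11)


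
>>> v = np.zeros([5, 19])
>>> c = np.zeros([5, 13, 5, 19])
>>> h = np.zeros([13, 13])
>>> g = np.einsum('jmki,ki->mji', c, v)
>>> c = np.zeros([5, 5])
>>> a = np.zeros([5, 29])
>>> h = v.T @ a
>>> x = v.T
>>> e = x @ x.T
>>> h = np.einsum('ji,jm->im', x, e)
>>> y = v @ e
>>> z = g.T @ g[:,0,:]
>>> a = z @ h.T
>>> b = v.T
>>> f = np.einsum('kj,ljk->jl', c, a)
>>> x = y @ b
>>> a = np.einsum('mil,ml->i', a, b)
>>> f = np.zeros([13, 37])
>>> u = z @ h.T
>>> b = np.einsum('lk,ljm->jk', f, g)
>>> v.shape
(5, 19)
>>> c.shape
(5, 5)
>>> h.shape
(5, 19)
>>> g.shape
(13, 5, 19)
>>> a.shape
(5,)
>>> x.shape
(5, 5)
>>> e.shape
(19, 19)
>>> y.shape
(5, 19)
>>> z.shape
(19, 5, 19)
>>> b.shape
(5, 37)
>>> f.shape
(13, 37)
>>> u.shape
(19, 5, 5)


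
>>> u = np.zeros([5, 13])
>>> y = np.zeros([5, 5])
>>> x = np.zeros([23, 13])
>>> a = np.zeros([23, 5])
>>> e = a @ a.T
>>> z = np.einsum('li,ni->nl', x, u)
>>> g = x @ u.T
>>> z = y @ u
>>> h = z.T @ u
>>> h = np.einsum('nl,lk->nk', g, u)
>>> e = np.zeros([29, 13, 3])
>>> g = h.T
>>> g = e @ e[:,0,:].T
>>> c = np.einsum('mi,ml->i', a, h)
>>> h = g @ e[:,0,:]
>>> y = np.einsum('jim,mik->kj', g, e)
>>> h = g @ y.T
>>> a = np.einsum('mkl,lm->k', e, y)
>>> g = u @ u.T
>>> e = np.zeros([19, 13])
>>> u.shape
(5, 13)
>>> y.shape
(3, 29)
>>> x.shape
(23, 13)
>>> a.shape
(13,)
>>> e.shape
(19, 13)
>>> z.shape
(5, 13)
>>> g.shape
(5, 5)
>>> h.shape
(29, 13, 3)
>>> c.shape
(5,)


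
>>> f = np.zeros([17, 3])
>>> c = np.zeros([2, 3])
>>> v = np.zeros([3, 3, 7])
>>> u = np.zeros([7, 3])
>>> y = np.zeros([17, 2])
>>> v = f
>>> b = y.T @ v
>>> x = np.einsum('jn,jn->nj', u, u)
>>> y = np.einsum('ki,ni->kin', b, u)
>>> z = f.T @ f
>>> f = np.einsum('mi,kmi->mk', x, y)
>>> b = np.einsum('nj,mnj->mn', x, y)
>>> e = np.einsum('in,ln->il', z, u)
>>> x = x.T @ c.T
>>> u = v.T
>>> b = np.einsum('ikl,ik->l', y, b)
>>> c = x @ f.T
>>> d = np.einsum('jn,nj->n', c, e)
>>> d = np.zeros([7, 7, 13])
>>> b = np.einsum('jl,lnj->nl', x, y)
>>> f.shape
(3, 2)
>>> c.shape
(7, 3)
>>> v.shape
(17, 3)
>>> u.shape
(3, 17)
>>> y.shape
(2, 3, 7)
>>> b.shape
(3, 2)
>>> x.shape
(7, 2)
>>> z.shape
(3, 3)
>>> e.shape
(3, 7)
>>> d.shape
(7, 7, 13)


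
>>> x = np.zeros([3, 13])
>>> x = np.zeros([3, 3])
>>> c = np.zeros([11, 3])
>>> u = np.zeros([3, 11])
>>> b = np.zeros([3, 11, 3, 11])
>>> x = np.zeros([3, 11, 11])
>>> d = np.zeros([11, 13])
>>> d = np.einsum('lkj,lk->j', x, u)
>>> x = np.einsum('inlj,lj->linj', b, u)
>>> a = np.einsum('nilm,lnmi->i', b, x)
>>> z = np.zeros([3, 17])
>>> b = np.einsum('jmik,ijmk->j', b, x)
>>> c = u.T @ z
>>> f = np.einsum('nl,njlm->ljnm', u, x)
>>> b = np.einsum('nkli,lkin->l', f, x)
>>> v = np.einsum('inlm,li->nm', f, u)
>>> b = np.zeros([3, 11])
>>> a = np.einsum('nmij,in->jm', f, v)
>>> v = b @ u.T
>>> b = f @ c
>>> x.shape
(3, 3, 11, 11)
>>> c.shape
(11, 17)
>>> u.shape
(3, 11)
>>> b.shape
(11, 3, 3, 17)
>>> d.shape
(11,)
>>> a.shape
(11, 3)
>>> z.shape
(3, 17)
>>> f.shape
(11, 3, 3, 11)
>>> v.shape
(3, 3)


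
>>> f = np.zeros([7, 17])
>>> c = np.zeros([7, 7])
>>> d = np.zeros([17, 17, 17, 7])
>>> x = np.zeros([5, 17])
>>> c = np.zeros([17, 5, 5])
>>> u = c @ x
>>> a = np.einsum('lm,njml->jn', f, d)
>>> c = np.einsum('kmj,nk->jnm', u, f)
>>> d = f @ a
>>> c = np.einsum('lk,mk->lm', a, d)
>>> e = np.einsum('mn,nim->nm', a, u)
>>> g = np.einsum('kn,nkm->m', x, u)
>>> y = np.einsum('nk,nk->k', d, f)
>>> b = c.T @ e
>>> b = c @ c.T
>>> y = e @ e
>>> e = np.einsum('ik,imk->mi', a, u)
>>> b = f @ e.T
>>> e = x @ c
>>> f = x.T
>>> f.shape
(17, 5)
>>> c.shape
(17, 7)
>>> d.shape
(7, 17)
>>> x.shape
(5, 17)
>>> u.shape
(17, 5, 17)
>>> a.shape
(17, 17)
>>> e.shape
(5, 7)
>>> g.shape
(17,)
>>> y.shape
(17, 17)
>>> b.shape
(7, 5)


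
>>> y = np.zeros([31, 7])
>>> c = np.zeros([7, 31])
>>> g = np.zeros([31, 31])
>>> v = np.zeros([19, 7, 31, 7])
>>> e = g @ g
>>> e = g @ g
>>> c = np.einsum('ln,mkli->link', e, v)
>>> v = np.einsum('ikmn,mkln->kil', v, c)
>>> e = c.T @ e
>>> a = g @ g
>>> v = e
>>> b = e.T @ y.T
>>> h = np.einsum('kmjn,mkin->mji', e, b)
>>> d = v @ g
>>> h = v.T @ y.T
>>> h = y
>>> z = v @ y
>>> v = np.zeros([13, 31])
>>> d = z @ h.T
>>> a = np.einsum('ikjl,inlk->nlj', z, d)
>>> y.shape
(31, 7)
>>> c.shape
(31, 7, 31, 7)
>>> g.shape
(31, 31)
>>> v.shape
(13, 31)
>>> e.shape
(7, 31, 7, 31)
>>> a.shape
(31, 7, 7)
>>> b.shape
(31, 7, 31, 31)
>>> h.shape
(31, 7)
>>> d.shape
(7, 31, 7, 31)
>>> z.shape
(7, 31, 7, 7)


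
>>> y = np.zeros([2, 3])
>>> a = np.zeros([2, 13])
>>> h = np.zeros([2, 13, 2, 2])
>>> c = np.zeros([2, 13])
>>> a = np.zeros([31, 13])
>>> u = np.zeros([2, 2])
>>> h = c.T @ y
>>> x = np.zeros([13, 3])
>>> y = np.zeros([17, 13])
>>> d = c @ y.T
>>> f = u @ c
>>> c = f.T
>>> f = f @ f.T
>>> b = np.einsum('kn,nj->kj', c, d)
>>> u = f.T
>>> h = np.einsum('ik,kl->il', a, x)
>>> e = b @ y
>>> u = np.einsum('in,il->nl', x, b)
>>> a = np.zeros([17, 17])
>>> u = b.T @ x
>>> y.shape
(17, 13)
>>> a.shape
(17, 17)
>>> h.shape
(31, 3)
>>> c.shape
(13, 2)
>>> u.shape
(17, 3)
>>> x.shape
(13, 3)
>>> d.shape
(2, 17)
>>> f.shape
(2, 2)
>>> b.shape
(13, 17)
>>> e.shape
(13, 13)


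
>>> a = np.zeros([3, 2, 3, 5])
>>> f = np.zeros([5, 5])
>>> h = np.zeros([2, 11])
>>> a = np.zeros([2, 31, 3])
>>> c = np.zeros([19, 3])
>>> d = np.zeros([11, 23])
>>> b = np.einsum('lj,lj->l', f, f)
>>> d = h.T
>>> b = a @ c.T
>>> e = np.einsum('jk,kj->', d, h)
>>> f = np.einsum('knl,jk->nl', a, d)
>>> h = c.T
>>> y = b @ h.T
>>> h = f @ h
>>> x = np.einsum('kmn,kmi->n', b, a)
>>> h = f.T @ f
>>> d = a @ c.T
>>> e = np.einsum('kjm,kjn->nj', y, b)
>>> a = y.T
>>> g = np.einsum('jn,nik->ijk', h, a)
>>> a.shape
(3, 31, 2)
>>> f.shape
(31, 3)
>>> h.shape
(3, 3)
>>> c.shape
(19, 3)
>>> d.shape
(2, 31, 19)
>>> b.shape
(2, 31, 19)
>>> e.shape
(19, 31)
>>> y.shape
(2, 31, 3)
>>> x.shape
(19,)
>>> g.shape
(31, 3, 2)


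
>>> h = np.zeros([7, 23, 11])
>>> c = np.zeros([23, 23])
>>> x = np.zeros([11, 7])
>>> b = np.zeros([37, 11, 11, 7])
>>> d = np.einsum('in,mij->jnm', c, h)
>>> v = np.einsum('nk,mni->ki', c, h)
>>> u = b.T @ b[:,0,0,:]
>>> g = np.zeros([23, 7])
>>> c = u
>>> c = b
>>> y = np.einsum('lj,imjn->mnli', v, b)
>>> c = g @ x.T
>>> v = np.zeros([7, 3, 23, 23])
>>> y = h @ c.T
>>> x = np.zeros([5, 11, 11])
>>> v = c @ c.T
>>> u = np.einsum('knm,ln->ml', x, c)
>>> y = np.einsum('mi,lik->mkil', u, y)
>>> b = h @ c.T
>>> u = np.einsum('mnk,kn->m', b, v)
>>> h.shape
(7, 23, 11)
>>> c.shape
(23, 11)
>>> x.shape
(5, 11, 11)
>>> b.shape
(7, 23, 23)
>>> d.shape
(11, 23, 7)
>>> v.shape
(23, 23)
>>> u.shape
(7,)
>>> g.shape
(23, 7)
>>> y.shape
(11, 23, 23, 7)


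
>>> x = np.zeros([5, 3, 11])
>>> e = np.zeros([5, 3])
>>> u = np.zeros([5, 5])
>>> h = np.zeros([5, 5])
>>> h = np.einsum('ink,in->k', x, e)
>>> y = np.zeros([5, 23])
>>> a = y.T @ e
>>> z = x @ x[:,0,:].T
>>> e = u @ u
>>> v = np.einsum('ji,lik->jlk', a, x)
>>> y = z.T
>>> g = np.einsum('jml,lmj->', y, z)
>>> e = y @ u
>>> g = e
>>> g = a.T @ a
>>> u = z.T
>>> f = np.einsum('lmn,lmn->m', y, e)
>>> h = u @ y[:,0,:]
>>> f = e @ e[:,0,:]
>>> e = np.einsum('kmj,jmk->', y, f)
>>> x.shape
(5, 3, 11)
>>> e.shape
()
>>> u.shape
(5, 3, 5)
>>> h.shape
(5, 3, 5)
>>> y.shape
(5, 3, 5)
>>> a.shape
(23, 3)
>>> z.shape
(5, 3, 5)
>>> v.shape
(23, 5, 11)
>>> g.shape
(3, 3)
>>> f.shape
(5, 3, 5)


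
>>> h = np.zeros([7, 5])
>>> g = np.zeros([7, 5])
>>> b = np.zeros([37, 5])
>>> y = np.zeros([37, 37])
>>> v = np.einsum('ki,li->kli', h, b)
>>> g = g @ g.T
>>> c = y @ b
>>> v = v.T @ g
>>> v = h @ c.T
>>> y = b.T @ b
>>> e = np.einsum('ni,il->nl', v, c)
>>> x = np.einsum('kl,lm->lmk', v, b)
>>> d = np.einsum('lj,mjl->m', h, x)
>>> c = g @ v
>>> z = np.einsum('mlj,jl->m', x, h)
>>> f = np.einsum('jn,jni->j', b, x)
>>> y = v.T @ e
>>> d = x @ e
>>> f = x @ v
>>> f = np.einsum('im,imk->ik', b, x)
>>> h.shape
(7, 5)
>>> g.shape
(7, 7)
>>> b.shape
(37, 5)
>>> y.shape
(37, 5)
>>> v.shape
(7, 37)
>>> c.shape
(7, 37)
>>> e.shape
(7, 5)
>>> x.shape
(37, 5, 7)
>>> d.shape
(37, 5, 5)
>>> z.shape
(37,)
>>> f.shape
(37, 7)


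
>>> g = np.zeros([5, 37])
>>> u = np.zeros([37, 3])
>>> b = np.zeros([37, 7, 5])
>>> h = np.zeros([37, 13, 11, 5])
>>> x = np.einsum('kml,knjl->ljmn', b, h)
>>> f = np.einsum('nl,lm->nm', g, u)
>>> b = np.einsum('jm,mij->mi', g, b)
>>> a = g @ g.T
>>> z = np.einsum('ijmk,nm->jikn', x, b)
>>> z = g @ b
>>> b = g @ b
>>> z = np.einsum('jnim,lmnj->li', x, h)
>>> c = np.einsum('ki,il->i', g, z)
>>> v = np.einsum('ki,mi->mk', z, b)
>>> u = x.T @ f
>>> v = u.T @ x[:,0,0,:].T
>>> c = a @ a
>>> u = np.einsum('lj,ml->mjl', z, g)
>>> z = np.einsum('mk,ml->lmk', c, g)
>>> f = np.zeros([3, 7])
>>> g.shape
(5, 37)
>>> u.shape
(5, 7, 37)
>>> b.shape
(5, 7)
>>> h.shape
(37, 13, 11, 5)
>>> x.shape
(5, 11, 7, 13)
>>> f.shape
(3, 7)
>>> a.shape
(5, 5)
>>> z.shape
(37, 5, 5)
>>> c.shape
(5, 5)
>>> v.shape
(3, 11, 7, 5)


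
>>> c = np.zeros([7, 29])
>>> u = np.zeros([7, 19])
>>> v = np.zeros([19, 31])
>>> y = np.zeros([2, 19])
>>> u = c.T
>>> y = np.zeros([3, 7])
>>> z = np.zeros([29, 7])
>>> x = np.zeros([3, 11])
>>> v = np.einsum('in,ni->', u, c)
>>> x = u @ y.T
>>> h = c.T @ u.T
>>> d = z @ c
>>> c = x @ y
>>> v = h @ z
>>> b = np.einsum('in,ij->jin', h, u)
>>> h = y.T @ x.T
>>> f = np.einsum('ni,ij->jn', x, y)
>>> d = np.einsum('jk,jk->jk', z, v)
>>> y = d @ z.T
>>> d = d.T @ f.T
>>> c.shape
(29, 7)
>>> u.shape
(29, 7)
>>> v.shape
(29, 7)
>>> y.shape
(29, 29)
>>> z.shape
(29, 7)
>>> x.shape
(29, 3)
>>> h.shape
(7, 29)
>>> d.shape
(7, 7)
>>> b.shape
(7, 29, 29)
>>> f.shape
(7, 29)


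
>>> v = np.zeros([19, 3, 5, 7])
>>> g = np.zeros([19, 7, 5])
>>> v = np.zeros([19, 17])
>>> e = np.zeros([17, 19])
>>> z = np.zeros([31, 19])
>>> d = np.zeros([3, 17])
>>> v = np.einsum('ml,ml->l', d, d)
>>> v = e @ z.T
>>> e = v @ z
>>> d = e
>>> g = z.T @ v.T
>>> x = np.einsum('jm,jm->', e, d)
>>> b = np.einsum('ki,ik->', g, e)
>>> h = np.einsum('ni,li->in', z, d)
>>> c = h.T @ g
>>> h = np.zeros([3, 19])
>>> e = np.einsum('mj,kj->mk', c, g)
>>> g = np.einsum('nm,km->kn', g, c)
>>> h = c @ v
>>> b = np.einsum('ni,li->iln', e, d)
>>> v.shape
(17, 31)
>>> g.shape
(31, 19)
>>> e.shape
(31, 19)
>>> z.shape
(31, 19)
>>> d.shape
(17, 19)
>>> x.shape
()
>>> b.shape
(19, 17, 31)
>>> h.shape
(31, 31)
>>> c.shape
(31, 17)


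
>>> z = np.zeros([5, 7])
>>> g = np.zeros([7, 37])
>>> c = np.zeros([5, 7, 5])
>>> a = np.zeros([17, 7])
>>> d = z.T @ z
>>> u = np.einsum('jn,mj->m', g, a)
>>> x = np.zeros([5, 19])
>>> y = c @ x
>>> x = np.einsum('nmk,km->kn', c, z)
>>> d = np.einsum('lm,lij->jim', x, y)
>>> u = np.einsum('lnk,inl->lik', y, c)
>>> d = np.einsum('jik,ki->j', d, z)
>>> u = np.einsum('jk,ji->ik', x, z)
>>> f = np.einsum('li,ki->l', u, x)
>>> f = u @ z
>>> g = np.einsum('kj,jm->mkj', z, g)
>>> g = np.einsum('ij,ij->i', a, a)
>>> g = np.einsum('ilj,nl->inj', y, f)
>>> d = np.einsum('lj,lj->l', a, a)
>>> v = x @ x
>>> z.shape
(5, 7)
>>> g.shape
(5, 7, 19)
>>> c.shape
(5, 7, 5)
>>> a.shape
(17, 7)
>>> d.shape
(17,)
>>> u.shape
(7, 5)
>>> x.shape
(5, 5)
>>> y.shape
(5, 7, 19)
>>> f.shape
(7, 7)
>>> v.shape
(5, 5)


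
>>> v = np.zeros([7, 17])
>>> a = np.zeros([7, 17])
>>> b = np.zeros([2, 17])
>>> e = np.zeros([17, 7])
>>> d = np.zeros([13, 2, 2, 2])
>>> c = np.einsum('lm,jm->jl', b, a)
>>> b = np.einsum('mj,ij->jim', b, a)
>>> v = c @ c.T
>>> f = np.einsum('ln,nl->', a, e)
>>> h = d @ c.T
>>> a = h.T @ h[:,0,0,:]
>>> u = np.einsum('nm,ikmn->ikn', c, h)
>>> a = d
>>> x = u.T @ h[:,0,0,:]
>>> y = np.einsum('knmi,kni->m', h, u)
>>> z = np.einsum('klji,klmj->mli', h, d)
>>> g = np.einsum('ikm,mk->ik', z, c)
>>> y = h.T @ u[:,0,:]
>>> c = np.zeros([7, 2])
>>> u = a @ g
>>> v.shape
(7, 7)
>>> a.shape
(13, 2, 2, 2)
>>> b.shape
(17, 7, 2)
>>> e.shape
(17, 7)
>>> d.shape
(13, 2, 2, 2)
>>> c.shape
(7, 2)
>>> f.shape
()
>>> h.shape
(13, 2, 2, 7)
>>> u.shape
(13, 2, 2, 2)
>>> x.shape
(7, 2, 7)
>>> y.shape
(7, 2, 2, 7)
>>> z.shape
(2, 2, 7)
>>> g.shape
(2, 2)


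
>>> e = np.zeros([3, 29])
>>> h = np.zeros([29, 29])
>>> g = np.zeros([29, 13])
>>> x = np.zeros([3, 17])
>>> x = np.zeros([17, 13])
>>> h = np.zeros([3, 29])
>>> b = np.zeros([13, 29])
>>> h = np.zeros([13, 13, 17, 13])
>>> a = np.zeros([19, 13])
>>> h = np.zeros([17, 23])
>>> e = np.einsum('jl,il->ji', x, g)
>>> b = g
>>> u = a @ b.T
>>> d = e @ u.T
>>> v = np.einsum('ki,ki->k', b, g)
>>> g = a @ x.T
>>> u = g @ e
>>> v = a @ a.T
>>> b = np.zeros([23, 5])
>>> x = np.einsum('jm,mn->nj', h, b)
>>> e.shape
(17, 29)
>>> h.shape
(17, 23)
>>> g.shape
(19, 17)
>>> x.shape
(5, 17)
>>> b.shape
(23, 5)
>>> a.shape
(19, 13)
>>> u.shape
(19, 29)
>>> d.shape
(17, 19)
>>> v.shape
(19, 19)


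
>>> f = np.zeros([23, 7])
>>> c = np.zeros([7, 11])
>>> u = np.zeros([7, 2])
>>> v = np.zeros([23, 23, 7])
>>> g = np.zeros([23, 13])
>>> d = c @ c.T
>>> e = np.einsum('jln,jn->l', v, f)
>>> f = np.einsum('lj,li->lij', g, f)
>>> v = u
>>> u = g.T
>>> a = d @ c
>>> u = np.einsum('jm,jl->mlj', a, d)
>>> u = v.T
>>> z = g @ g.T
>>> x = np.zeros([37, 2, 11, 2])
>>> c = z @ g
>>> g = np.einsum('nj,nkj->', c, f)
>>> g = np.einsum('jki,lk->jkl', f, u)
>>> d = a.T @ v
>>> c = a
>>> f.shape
(23, 7, 13)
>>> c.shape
(7, 11)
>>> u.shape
(2, 7)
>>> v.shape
(7, 2)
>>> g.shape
(23, 7, 2)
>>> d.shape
(11, 2)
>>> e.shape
(23,)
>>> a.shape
(7, 11)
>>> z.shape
(23, 23)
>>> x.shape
(37, 2, 11, 2)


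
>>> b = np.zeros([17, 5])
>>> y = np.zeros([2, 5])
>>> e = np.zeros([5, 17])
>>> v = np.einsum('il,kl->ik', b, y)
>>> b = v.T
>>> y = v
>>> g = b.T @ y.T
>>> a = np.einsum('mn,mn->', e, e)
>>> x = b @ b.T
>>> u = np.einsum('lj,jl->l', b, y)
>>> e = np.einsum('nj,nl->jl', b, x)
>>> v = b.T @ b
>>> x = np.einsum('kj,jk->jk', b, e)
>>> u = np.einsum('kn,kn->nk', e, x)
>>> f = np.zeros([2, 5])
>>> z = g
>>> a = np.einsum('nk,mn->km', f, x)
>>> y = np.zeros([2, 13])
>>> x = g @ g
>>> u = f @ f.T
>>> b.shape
(2, 17)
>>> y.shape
(2, 13)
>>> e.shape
(17, 2)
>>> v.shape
(17, 17)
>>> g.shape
(17, 17)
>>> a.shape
(5, 17)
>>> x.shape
(17, 17)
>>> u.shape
(2, 2)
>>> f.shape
(2, 5)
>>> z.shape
(17, 17)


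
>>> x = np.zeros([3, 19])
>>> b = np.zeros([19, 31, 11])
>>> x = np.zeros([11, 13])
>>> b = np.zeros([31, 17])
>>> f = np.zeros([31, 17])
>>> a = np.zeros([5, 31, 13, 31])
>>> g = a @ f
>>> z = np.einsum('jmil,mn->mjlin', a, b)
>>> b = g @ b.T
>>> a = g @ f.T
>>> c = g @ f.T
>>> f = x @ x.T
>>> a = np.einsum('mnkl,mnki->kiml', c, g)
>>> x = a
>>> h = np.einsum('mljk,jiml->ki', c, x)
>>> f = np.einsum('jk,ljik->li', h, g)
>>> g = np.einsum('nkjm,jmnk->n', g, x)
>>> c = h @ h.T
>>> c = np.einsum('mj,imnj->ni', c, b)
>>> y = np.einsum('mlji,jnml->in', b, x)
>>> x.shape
(13, 17, 5, 31)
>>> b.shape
(5, 31, 13, 31)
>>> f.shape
(5, 13)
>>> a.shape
(13, 17, 5, 31)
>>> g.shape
(5,)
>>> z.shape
(31, 5, 31, 13, 17)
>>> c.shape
(13, 5)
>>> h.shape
(31, 17)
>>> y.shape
(31, 17)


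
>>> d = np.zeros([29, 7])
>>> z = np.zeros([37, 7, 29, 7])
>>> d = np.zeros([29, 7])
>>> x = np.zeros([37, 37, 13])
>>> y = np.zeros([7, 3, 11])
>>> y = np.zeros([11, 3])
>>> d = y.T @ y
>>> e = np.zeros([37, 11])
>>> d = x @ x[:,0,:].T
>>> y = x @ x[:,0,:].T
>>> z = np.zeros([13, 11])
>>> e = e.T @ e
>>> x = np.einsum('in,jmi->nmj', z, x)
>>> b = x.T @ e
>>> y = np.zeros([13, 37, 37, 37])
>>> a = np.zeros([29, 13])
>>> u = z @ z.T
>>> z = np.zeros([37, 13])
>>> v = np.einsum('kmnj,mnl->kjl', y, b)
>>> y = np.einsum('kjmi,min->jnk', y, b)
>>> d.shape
(37, 37, 37)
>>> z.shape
(37, 13)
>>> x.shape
(11, 37, 37)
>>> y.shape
(37, 11, 13)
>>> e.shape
(11, 11)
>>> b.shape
(37, 37, 11)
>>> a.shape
(29, 13)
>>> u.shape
(13, 13)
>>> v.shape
(13, 37, 11)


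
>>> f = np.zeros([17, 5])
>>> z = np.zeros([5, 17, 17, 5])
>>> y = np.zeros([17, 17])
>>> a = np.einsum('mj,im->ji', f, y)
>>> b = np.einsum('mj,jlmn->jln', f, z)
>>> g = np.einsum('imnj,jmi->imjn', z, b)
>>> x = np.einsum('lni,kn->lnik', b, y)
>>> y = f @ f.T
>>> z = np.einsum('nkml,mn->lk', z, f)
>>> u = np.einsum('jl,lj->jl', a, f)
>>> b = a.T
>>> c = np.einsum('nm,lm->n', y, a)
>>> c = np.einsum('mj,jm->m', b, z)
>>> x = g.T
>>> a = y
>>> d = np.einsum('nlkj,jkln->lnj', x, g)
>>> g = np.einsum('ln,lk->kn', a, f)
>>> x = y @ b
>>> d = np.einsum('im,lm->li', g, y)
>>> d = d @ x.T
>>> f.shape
(17, 5)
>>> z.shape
(5, 17)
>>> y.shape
(17, 17)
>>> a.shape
(17, 17)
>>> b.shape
(17, 5)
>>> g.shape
(5, 17)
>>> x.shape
(17, 5)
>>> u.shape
(5, 17)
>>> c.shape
(17,)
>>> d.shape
(17, 17)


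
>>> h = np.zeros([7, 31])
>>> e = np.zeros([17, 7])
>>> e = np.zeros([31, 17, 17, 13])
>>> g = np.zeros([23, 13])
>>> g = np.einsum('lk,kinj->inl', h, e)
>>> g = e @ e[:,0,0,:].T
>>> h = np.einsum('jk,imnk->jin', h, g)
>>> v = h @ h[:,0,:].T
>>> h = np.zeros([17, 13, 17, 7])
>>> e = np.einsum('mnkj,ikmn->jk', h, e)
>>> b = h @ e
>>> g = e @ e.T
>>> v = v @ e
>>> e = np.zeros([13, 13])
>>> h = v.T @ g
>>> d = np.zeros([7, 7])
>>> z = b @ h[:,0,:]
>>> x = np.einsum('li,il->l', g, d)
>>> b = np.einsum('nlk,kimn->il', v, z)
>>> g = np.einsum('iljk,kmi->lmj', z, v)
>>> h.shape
(17, 31, 7)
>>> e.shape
(13, 13)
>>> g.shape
(13, 31, 17)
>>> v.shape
(7, 31, 17)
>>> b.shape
(13, 31)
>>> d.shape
(7, 7)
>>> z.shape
(17, 13, 17, 7)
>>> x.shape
(7,)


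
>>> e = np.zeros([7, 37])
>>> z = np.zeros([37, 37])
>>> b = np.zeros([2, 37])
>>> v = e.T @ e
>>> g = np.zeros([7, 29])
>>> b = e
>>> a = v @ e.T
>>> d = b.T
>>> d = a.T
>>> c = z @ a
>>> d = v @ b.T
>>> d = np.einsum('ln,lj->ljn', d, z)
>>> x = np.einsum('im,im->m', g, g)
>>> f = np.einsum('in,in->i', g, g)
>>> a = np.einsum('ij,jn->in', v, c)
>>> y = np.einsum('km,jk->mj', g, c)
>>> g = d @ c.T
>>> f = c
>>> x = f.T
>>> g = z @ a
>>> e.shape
(7, 37)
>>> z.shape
(37, 37)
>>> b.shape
(7, 37)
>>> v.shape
(37, 37)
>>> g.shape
(37, 7)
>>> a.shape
(37, 7)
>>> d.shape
(37, 37, 7)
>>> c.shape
(37, 7)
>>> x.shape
(7, 37)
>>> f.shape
(37, 7)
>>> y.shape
(29, 37)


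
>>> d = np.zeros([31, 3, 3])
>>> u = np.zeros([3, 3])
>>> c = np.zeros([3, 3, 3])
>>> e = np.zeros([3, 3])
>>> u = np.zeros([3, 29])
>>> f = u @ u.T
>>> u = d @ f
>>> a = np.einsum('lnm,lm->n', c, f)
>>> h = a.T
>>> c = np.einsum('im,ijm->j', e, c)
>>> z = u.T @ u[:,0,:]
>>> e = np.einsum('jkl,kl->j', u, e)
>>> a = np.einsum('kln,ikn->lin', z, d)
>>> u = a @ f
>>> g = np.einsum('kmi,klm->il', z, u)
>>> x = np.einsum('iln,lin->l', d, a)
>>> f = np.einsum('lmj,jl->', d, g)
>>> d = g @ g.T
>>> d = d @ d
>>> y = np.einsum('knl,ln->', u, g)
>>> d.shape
(3, 3)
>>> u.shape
(3, 31, 3)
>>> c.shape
(3,)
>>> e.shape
(31,)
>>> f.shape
()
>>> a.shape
(3, 31, 3)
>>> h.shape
(3,)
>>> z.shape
(3, 3, 3)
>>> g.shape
(3, 31)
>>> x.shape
(3,)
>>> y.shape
()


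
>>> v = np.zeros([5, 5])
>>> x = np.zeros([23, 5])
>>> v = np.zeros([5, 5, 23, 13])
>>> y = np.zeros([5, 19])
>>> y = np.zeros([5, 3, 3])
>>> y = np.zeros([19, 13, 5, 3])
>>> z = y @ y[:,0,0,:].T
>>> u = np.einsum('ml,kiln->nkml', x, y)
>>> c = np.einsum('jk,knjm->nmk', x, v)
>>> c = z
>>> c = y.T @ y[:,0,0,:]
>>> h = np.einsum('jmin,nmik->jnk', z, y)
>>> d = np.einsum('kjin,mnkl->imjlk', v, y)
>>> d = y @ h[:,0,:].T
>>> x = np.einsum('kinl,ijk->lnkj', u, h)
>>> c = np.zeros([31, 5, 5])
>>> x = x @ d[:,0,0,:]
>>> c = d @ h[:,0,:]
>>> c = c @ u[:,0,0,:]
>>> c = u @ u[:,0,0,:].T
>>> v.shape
(5, 5, 23, 13)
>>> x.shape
(5, 23, 3, 19)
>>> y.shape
(19, 13, 5, 3)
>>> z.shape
(19, 13, 5, 19)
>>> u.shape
(3, 19, 23, 5)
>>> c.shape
(3, 19, 23, 3)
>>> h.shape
(19, 19, 3)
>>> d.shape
(19, 13, 5, 19)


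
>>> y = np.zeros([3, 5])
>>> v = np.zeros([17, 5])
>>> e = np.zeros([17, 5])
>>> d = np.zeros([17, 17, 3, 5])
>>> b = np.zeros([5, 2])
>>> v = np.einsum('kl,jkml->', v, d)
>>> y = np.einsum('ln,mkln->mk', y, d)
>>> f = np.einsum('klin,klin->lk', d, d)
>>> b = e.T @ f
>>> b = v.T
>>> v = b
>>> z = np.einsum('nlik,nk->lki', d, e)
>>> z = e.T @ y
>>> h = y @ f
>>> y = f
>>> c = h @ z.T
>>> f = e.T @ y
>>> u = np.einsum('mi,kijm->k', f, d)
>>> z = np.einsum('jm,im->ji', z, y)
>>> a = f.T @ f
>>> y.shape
(17, 17)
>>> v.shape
()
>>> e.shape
(17, 5)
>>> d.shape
(17, 17, 3, 5)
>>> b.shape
()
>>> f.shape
(5, 17)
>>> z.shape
(5, 17)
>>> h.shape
(17, 17)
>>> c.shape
(17, 5)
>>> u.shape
(17,)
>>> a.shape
(17, 17)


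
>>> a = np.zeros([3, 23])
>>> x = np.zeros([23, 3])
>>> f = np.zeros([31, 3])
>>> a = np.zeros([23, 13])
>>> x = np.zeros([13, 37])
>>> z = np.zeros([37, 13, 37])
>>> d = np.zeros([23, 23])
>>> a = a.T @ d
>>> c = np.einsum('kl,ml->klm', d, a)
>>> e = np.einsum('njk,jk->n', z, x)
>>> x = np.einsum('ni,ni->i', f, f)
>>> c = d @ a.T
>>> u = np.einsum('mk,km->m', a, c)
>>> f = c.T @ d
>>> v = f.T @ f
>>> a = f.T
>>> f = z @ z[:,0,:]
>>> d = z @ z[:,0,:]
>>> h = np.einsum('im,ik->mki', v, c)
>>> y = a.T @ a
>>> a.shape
(23, 13)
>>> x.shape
(3,)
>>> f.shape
(37, 13, 37)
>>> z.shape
(37, 13, 37)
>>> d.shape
(37, 13, 37)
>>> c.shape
(23, 13)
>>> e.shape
(37,)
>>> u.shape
(13,)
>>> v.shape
(23, 23)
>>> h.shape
(23, 13, 23)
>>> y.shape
(13, 13)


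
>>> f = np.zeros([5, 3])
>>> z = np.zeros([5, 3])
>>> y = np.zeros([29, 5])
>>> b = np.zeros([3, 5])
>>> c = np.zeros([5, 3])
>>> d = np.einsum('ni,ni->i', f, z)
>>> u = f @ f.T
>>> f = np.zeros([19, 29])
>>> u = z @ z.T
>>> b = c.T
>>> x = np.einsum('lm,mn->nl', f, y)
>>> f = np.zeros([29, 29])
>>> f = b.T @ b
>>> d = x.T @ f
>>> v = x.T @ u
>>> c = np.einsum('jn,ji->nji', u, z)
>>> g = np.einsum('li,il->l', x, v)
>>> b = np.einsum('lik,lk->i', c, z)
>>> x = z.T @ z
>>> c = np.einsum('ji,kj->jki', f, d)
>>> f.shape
(5, 5)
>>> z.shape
(5, 3)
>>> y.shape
(29, 5)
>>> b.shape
(5,)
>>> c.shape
(5, 19, 5)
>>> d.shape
(19, 5)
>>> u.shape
(5, 5)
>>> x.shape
(3, 3)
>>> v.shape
(19, 5)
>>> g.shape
(5,)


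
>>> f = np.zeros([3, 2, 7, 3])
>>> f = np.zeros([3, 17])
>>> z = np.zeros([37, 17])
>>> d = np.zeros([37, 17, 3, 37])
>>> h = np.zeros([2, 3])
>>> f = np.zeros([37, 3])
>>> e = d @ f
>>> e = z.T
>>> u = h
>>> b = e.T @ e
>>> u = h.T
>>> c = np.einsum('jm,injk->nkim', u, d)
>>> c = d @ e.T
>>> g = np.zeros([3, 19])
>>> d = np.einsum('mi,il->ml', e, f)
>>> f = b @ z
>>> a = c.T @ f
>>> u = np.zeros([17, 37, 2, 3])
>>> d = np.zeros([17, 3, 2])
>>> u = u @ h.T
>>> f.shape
(37, 17)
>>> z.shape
(37, 17)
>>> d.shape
(17, 3, 2)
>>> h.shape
(2, 3)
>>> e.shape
(17, 37)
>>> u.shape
(17, 37, 2, 2)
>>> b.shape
(37, 37)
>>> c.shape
(37, 17, 3, 17)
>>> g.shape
(3, 19)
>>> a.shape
(17, 3, 17, 17)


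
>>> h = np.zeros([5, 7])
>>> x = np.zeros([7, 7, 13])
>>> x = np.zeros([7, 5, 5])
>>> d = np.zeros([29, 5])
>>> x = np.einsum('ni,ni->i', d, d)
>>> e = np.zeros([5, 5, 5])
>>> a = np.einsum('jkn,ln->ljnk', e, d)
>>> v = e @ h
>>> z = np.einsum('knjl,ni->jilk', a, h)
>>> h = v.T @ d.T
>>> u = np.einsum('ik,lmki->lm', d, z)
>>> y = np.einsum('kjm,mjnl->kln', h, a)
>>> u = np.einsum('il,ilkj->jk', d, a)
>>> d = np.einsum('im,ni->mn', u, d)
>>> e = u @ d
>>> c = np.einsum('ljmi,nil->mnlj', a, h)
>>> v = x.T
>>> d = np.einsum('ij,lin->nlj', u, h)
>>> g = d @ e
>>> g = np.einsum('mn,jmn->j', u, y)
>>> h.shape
(7, 5, 29)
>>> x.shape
(5,)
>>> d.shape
(29, 7, 5)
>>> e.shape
(5, 29)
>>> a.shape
(29, 5, 5, 5)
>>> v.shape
(5,)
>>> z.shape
(5, 7, 5, 29)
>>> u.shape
(5, 5)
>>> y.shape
(7, 5, 5)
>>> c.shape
(5, 7, 29, 5)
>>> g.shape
(7,)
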